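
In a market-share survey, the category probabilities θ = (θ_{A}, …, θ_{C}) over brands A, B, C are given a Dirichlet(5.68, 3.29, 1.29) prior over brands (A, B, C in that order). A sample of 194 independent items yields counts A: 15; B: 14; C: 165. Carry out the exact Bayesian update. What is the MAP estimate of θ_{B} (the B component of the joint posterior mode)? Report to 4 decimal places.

0.0809

The Dirichlet prior is conjugate to the Multinomial likelihood: each posterior αⱼ = prior αⱼ + observed count nⱼ.
Posterior concentration: (20.68, 17.29, 166.29), total = 204.26.
Joint mode component: (α_{B}−1)/(Σα−K) = 16.29/201.26 = 0.0809.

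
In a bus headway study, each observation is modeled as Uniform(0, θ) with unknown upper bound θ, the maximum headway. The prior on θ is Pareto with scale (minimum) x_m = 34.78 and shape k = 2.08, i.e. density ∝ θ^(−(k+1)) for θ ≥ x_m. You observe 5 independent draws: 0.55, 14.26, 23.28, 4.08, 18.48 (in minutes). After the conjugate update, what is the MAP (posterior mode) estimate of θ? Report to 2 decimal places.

34.78

A Pareto(scale x_m, shape k) prior on the upper bound θ of Uniform(0, θ) is conjugate: posterior is Pareto(max(x_m, max xᵢ), k + n).
Sample maximum = 23.28; prior scale x_m = 34.78 → posterior scale = max = 34.78.
Posterior shape = 2.08 + 5 = 7.08.
The Pareto density is decreasing on [x_m, ∞), so the mode is x_m = 34.78.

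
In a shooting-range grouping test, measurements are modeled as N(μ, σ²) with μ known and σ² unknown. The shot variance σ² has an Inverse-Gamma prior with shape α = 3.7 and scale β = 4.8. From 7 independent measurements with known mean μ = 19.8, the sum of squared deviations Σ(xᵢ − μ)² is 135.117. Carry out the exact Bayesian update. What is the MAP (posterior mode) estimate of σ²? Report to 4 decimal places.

8.8242

With known mean μ and an Inverse-Gamma(α, β) prior on σ², the Normal likelihood is conjugate: posterior is Inv-Gamma(α + n/2, β + Σ(xᵢ−μ)²/2).
Posterior: Inv-Gamma(3.7 + 7/2, 4.8 + 135.117/2) = Inv-Gamma(7.20, 72.3585).
Mode = β/(α+1) = 72.3585/8.20 = 8.8242.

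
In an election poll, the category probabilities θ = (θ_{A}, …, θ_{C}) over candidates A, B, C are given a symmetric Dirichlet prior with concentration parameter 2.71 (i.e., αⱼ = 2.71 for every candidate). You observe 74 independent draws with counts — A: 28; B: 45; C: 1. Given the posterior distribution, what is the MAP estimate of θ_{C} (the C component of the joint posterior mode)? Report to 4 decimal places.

The Dirichlet prior is conjugate to the Multinomial likelihood: each posterior αⱼ = prior αⱼ + observed count nⱼ.
Posterior concentration: (30.71, 47.71, 3.71), total = 82.13.
Joint mode component: (α_{C}−1)/(Σα−K) = 2.71/79.13 = 0.0342.

0.0342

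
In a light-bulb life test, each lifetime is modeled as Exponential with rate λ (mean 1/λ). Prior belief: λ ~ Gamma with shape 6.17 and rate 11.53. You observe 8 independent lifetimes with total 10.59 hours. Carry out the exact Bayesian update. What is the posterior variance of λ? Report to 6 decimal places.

0.028960

With a Gamma(shape α, rate β) prior on the exponential rate λ, the posterior after n observations with total T = Σxᵢ is Gamma(α+n, β+T).
Posterior: Gamma(6.17+8, 11.53+10.59) = Gamma(14.17, 22.12).
Var = α/β² = 0.028960.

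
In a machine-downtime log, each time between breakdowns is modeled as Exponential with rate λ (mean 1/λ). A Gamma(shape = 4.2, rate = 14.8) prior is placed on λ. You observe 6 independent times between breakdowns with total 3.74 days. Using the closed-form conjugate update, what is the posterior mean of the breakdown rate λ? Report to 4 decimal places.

With a Gamma(shape α, rate β) prior on the exponential rate λ, the posterior after n observations with total T = Σxᵢ is Gamma(α+n, β+T).
Posterior: Gamma(4.2+6, 14.8+3.74) = Gamma(10.2, 18.54).
Posterior mean of λ = α/β = 10.2/18.54 = 0.5502.

0.5502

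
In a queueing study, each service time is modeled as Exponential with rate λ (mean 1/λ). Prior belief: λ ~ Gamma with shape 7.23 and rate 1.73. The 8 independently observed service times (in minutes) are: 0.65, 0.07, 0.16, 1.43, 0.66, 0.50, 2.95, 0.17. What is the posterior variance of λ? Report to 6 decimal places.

0.220015

With a Gamma(shape α, rate β) prior on the exponential rate λ, the posterior after n observations with total T = Σxᵢ is Gamma(α+n, β+T).
Sum of observations T = 6.59 minutes; n = 8.
Posterior: Gamma(7.23+8, 1.73+6.59) = Gamma(15.23, 8.32).
Var = α/β² = 0.220015.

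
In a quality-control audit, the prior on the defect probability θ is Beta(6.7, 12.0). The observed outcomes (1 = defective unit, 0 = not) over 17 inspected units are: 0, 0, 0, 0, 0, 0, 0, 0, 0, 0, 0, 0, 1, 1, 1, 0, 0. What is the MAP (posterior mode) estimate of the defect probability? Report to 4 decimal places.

0.2582

The Beta prior is conjugate to a Binomial/Bernoulli likelihood; the update adds successes to α and failures to β.
Posterior: Beta(α+k, β+n−k) = Beta(6.7+3, 12.0+14) = Beta(9.7, 26.0).
Mode of Beta(a,b) for a,b>1 is (a−1)/(a+b−2) = 8.7/33.7 = 0.2582.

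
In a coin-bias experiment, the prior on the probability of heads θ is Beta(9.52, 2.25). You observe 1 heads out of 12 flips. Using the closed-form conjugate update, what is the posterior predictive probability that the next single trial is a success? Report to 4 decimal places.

0.4426

The Beta prior is conjugate to a Binomial/Bernoulli likelihood; the update adds successes to α and failures to β.
Posterior: Beta(α+k, β+n−k) = Beta(9.52+1, 2.25+11) = Beta(10.52, 13.25).
For a single future Bernoulli trial, P(success | data) = α/(α+β) = 0.4426.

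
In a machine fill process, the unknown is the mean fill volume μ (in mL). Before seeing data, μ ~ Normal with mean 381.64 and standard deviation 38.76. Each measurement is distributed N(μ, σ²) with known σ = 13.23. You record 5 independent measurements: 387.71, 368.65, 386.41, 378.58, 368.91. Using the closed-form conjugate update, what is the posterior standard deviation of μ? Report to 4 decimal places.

5.8489

For Normal data with known variance σ², a Normal(μ₀, σ₀²) prior on μ is conjugate. Posterior precision = 1/σ₀² + n/σ²; posterior mean is the precision-weighted average of μ₀ and x̄.
σ₀² = 38.76² = 1502.3376, σ² = 13.23² = 175.0329; σ² + n·σ₀² = 175.0329 + 5·1502.3376 = 7686.7209.
Posterior precision = 1/σ₀² + n/σ² = 1/1502.3376 + 5/175.0329 = (σ² + n·σ₀²)/(σ₀²σ²) = 7686.7209/(1502.3376·175.0329); posterior variance σₙ² = σ₀²σ²/(σ² + n·σ₀²) = 1502.3376·175.0329/7686.7209 = 34.209452.
Posterior SD = √σₙ² = √(1502.3376·175.0329/7686.7209) = 5.8489.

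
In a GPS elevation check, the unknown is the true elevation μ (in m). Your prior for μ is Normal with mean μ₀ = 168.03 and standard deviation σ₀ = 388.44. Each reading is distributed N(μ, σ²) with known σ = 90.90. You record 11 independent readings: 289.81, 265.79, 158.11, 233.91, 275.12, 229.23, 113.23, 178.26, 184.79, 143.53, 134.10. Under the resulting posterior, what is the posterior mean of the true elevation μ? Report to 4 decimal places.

200.3735

For Normal data with known variance σ², a Normal(μ₀, σ₀²) prior on μ is conjugate. Posterior precision = 1/σ₀² + n/σ²; posterior mean is the precision-weighted average of μ₀ and x̄.
Σxᵢ = 289.81 + 265.79 + 158.11 + 233.91 + 275.12 + 229.23 + 113.23 + 178.26 + 184.79 + 143.53 + 134.10 = 2205.88, so n·x̄ = 2205.88.
σ₀² = 388.44² = 150885.6336, σ² = 90.90² = 8262.81; σ² + n·σ₀² = 8262.81 + 11·150885.6336 = 1668004.7796.
Posterior mean = (μ₀/σ₀² + n·x̄/σ²)/(1/σ₀² + n/σ²) = (σ²·μ₀ + σ₀²·n·x̄)/(σ² + n·σ₀²) = (8262.81·168.03 + 150885.6336·2205.88)/1668004.7796 = 334224001.409868/1668004.7796 = 200.3735.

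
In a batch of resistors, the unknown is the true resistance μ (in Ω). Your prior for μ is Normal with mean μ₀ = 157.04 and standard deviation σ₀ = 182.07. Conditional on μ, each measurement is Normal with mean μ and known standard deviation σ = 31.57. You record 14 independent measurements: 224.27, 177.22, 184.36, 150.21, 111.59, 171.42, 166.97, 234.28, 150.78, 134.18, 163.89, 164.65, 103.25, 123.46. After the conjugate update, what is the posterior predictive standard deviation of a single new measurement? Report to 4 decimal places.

32.6757

For Normal data with known variance σ², a Normal(μ₀, σ₀²) prior on μ is conjugate. Posterior precision = 1/σ₀² + n/σ²; posterior mean is the precision-weighted average of μ₀ and x̄.
σ₀² = 182.07² = 33149.4849, σ² = 31.57² = 996.6649; σ² + n·σ₀² = 996.6649 + 14·33149.4849 = 465089.4535.
Posterior precision = 1/σ₀² + n/σ² = 1/33149.4849 + 14/996.6649 = (σ² + n·σ₀²)/(σ₀²σ²) = 465089.4535/(33149.4849·996.6649); posterior variance σₙ² = σ₀²σ²/(σ² + n·σ₀²) = 33149.4849·996.6649/465089.4535 = 71.037792.
Predictive variance for one new observation = σₙ² + σ² = 33149.4849·996.6649/465089.4535 + 996.6649 = σ²·(σ₀² + 465089.4535)/465089.4535 = 996.6649·498238.9384/465089.4535 = 1067.702692; SD = √(996.6649·498238.9384/465089.4535) = 32.6757.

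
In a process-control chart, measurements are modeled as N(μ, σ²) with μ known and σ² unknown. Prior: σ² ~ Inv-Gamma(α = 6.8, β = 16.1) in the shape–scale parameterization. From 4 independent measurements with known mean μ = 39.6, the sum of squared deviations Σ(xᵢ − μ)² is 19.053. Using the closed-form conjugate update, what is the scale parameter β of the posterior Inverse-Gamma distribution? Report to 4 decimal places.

With known mean μ and an Inverse-Gamma(α, β) prior on σ², the Normal likelihood is conjugate: posterior is Inv-Gamma(α + n/2, β + Σ(xᵢ−μ)²/2).
Posterior: Inv-Gamma(6.8 + 4/2, 16.1 + 19.053/2) = Inv-Gamma(8.80, 25.6265).
Posterior β = 25.6265.

25.6265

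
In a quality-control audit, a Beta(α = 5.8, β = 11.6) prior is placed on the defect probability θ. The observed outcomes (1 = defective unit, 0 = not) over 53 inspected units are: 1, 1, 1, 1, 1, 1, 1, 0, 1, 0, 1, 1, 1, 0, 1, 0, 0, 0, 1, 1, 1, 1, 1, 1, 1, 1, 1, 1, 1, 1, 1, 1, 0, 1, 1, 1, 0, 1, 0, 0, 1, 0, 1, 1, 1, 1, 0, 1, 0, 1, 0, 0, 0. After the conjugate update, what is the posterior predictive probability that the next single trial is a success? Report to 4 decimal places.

The Beta prior is conjugate to a Binomial/Bernoulli likelihood; the update adds successes to α and failures to β.
Posterior: Beta(α+k, β+n−k) = Beta(5.8+37, 11.6+16) = Beta(42.8, 27.6).
For a single future Bernoulli trial, P(success | data) = α/(α+β) = 0.6080.

0.6080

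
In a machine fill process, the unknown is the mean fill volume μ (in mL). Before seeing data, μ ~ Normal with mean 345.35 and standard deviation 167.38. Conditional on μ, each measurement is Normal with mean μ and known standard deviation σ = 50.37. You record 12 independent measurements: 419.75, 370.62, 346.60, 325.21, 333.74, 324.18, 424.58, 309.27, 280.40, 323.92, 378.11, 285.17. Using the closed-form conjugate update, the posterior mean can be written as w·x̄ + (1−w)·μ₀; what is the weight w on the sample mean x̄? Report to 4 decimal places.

0.9925

For Normal data with known variance σ², a Normal(μ₀, σ₀²) prior on μ is conjugate. Posterior precision = 1/σ₀² + n/σ²; posterior mean is the precision-weighted average of μ₀ and x̄.
σ₀² = 167.38² = 28016.0644, σ² = 50.37² = 2537.1369. Prior precision 1/σ₀² = 1/28016.0644; data precision n/σ² = 12/2537.1369.
w = (n/σ²)/(1/σ₀² + n/σ²) = n·σ₀²/(σ² + n·σ₀²) = 12·28016.0644/(2537.1369 + 12·28016.0644) = 336192.7728/338729.9097 = 0.9925.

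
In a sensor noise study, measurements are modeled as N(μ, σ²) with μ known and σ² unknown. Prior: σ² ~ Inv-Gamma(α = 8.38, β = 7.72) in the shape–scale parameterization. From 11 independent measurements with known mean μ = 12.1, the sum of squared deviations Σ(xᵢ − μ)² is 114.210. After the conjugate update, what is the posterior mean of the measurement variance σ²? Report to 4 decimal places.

With known mean μ and an Inverse-Gamma(α, β) prior on σ², the Normal likelihood is conjugate: posterior is Inv-Gamma(α + n/2, β + Σ(xᵢ−μ)²/2).
Posterior: Inv-Gamma(8.38 + 11/2, 7.72 + 114.210/2) = Inv-Gamma(13.88, 64.8250).
E[σ²|data] = β/(α−1) = 64.8250/12.88 = 5.0330.

5.0330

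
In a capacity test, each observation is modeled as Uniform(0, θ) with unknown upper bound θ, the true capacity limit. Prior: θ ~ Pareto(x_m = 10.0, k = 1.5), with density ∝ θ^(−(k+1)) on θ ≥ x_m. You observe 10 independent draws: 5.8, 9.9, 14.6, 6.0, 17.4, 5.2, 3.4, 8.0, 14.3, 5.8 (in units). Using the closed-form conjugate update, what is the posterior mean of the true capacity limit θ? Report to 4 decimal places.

19.0571

A Pareto(scale x_m, shape k) prior on the upper bound θ of Uniform(0, θ) is conjugate: posterior is Pareto(max(x_m, max xᵢ), k + n).
Sample maximum = 17.4; prior scale x_m = 10.0 → posterior scale = max = 17.4.
Posterior shape = 1.5 + 10 = 11.5.
E[θ|data] = k·x_m/(k−1) = 11.5·17.4/10.5 = 19.0571.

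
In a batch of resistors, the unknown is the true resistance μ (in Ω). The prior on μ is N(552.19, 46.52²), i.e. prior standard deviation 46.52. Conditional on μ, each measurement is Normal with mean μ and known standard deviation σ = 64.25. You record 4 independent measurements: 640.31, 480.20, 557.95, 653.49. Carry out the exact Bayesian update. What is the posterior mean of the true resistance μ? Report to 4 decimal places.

573.0431

For Normal data with known variance σ², a Normal(μ₀, σ₀²) prior on μ is conjugate. Posterior precision = 1/σ₀² + n/σ²; posterior mean is the precision-weighted average of μ₀ and x̄.
Σxᵢ = 640.31 + 480.20 + 557.95 + 653.49 = 2331.95, so n·x̄ = 2331.95.
σ₀² = 46.52² = 2164.1104, σ² = 64.25² = 4128.0625; σ² + n·σ₀² = 4128.0625 + 4·2164.1104 = 12784.5041.
Posterior mean = (μ₀/σ₀² + n·x̄/σ²)/(1/σ₀² + n/σ²) = (σ²·μ₀ + σ₀²·n·x̄)/(σ² + n·σ₀²) = (4128.0625·552.19 + 2164.1104·2331.95)/12784.5041 = 7326072.079155/12784.5041 = 573.0431.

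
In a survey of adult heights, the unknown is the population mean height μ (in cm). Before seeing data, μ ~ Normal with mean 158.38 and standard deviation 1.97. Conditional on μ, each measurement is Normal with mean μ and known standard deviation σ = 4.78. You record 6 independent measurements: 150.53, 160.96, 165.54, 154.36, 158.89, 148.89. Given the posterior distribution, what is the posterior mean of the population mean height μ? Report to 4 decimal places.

For Normal data with known variance σ², a Normal(μ₀, σ₀²) prior on μ is conjugate. Posterior precision = 1/σ₀² + n/σ²; posterior mean is the precision-weighted average of μ₀ and x̄.
Σxᵢ = 150.53 + 160.96 + 165.54 + 154.36 + 158.89 + 148.89 = 939.17, so n·x̄ = 939.17.
σ₀² = 1.97² = 3.8809, σ² = 4.78² = 22.8484; σ² + n·σ₀² = 22.8484 + 6·3.8809 = 46.1338.
Posterior mean = (μ₀/σ₀² + n·x̄/σ²)/(1/σ₀² + n/σ²) = (σ²·μ₀ + σ₀²·n·x̄)/(σ² + n·σ₀²) = (22.8484·158.38 + 3.8809·939.17)/46.1338 = 7263.554445/46.1338 = 157.4454.

157.4454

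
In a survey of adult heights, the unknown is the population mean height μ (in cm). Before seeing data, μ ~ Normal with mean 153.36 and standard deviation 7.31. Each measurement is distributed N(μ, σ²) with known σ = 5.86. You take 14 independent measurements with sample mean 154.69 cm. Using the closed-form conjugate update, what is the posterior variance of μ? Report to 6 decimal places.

For Normal data with known variance σ², a Normal(μ₀, σ₀²) prior on μ is conjugate. Posterior precision = 1/σ₀² + n/σ²; posterior mean is the precision-weighted average of μ₀ and x̄.
σ₀² = 7.31² = 53.4361, σ² = 5.86² = 34.3396; σ² + n·σ₀² = 34.3396 + 14·53.4361 = 782.445.
Posterior precision = 1/σ₀² + n/σ² = 1/53.4361 + 14/34.3396 = (σ² + n·σ₀²)/(σ₀²σ²) = 782.445/(53.4361·34.3396); posterior variance σₙ² = σ₀²σ²/(σ² + n·σ₀²) = 53.4361·34.3396/782.445 = 2.345180.

2.345180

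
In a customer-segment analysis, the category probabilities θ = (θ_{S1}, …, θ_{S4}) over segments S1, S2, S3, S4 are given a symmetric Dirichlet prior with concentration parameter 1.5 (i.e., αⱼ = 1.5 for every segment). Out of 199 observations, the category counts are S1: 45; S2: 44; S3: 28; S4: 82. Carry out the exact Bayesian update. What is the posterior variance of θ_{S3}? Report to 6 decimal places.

0.000598

The Dirichlet prior is conjugate to the Multinomial likelihood: each posterior αⱼ = prior αⱼ + observed count nⱼ.
Posterior concentration: (46.5, 45.5, 29.5, 83.5), total = 205.0.
Var[θ_j] = α_j(Σα−α_j)/((Σα)²(Σα+1)) = 29.5·175.5/(205.0²·206.0) = 0.000598.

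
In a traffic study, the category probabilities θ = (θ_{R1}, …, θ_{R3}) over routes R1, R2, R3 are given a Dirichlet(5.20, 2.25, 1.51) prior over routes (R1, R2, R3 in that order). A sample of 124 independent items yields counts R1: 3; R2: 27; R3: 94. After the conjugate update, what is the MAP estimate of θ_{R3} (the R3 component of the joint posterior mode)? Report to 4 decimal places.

0.7272

The Dirichlet prior is conjugate to the Multinomial likelihood: each posterior αⱼ = prior αⱼ + observed count nⱼ.
Posterior concentration: (8.20, 29.25, 95.51), total = 132.96.
Joint mode component: (α_{R3}−1)/(Σα−K) = 94.51/129.96 = 0.7272.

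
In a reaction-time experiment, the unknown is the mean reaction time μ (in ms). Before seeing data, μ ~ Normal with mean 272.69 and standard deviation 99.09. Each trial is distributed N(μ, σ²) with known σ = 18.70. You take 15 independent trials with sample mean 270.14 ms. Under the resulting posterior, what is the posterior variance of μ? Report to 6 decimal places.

For Normal data with known variance σ², a Normal(μ₀, σ₀²) prior on μ is conjugate. Posterior precision = 1/σ₀² + n/σ²; posterior mean is the precision-weighted average of μ₀ and x̄.
σ₀² = 99.09² = 9818.8281, σ² = 18.70² = 349.69; σ² + n·σ₀² = 349.69 + 15·9818.8281 = 147632.1115.
Posterior precision = 1/σ₀² + n/σ² = 1/9818.8281 + 15/349.69 = (σ² + n·σ₀²)/(σ₀²σ²) = 147632.1115/(9818.8281·349.69); posterior variance σₙ² = σ₀²σ²/(σ² + n·σ₀²) = 9818.8281·349.69/147632.1115 = 23.257447.

23.257447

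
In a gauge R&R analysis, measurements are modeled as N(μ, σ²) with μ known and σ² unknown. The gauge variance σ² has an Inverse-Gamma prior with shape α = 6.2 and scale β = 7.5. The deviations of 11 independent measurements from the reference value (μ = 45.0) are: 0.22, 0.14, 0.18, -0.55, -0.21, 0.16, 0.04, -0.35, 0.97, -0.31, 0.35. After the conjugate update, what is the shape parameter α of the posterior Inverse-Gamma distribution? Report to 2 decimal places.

With known mean μ and an Inverse-Gamma(α, β) prior on σ², the Normal likelihood is conjugate: posterior is Inv-Gamma(α + n/2, β + Σ(xᵢ−μ)²/2).
Σ(xᵢ−μ)² = (0.22)² + (0.14)² + (0.18)² + (-0.55)² + (-0.21)² + (0.16)² + (0.04)² + (-0.35)² + (0.97)² + (-0.31)² + (0.35)² = 1.7562.
Posterior: Inv-Gamma(6.2 + 11/2, 7.5 + 1.7562/2) = Inv-Gamma(11.70, 8.37810).
Posterior α = 11.70.

11.70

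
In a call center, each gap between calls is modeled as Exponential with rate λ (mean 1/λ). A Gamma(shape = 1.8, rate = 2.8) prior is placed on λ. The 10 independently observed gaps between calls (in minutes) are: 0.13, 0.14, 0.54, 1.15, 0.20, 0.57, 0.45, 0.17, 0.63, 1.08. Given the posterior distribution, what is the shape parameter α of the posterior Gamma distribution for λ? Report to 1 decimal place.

With a Gamma(shape α, rate β) prior on the exponential rate λ, the posterior after n observations with total T = Σxᵢ is Gamma(α+n, β+T).
Sum of observations T = 5.06 minutes; n = 10.
Posterior: Gamma(1.8+10, 2.8+5.06) = Gamma(11.8, 7.86).
Posterior α = 11.8.

11.8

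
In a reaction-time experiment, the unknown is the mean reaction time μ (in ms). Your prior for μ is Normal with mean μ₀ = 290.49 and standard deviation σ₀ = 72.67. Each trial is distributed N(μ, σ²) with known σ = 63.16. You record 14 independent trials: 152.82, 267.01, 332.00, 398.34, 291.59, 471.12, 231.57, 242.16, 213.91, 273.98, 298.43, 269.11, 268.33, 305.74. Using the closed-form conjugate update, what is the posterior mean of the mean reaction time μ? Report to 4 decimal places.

For Normal data with known variance σ², a Normal(μ₀, σ₀²) prior on μ is conjugate. Posterior precision = 1/σ₀² + n/σ²; posterior mean is the precision-weighted average of μ₀ and x̄.
Σxᵢ = 152.82 + 267.01 + 332.00 + 398.34 + 291.59 + 471.12 + 231.57 + 242.16 + 213.91 + 273.98 + 298.43 + 269.11 + 268.33 + 305.74 = 4016.11, so n·x̄ = 4016.11.
σ₀² = 72.67² = 5280.9289, σ² = 63.16² = 3989.1856; σ² + n·σ₀² = 3989.1856 + 14·5280.9289 = 77922.1902.
Posterior mean = (μ₀/σ₀² + n·x̄/σ²)/(1/σ₀² + n/σ²) = (σ²·μ₀ + σ₀²·n·x̄)/(σ² + n·σ₀²) = (3989.1856·290.49 + 5280.9289·4016.11)/77922.1902 = 22367609.889523/77922.1902 = 287.0506.

287.0506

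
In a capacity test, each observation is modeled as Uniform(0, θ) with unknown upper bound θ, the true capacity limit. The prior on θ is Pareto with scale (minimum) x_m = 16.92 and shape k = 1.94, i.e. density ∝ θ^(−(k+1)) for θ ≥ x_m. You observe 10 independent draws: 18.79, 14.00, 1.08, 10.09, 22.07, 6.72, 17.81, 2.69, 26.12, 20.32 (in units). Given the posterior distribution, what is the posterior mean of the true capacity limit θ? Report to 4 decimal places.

28.5076

A Pareto(scale x_m, shape k) prior on the upper bound θ of Uniform(0, θ) is conjugate: posterior is Pareto(max(x_m, max xᵢ), k + n).
Sample maximum = 26.12; prior scale x_m = 16.92 → posterior scale = max = 26.12.
Posterior shape = 1.94 + 10 = 11.94.
E[θ|data] = k·x_m/(k−1) = 11.94·26.12/10.94 = 28.5076.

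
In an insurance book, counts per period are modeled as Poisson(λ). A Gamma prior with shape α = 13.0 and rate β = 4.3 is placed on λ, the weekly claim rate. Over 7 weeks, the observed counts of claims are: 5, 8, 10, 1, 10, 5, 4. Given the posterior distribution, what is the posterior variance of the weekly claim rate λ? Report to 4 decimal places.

With a Gamma(shape α, rate β) prior, the Poisson likelihood is conjugate: the posterior is Gamma(α + ΣXᵢ, β + n).
Sum of counts S = 43 over n = 7 weeks.
Posterior: Gamma(α+S, β+n) = Gamma(13.0+43, 4.3+7) = Gamma(56.0, 11.3).
Var = α/β² = 56.0/11.3² = 0.4386.

0.4386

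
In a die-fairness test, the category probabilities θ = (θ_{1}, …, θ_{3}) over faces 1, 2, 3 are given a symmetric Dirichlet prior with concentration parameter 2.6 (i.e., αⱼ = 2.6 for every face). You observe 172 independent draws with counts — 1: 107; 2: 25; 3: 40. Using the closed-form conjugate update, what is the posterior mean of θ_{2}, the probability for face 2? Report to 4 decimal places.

0.1535

The Dirichlet prior is conjugate to the Multinomial likelihood: each posterior αⱼ = prior αⱼ + observed count nⱼ.
Posterior concentration: (109.6, 27.6, 42.6), total = 179.8.
E[θ_{2}|data] = α_{2}/Σα = 27.6/179.8 = 0.1535.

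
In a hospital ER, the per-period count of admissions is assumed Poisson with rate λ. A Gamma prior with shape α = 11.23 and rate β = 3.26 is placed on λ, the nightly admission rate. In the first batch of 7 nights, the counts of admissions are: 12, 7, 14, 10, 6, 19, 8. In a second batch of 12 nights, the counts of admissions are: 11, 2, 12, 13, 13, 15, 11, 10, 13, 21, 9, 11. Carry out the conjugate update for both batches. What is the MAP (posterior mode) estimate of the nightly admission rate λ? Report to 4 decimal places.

10.2080

With a Gamma(shape α, rate β) prior, the Poisson likelihood is conjugate: the posterior is Gamma(α + ΣXᵢ, β + n).
Batch 1: sum of counts S = 76 over n = 7 nights.
After batch 1: Gamma(α+S, β+n) = Gamma(11.23+76, 3.26+7) = Gamma(87.23, 10.26).
Batch 2: sum of counts S = 141 over n = 12 nights.
After batch 2: Gamma(α+S, β+n) = Gamma(87.23+141, 10.26+12) = Gamma(228.23, 22.26).
Mode of Gamma(α,β) for α≥1 is (α−1)/β = 227.23/22.26 = 10.2080.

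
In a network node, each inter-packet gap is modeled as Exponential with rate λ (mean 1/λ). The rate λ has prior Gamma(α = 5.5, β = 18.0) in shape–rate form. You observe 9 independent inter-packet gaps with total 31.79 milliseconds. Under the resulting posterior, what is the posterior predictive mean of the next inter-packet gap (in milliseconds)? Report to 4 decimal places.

3.6881

With a Gamma(shape α, rate β) prior on the exponential rate λ, the posterior after n observations with total T = Σxᵢ is Gamma(α+n, β+T).
Posterior: Gamma(5.5+9, 18.0+31.79) = Gamma(14.5, 49.79).
The predictive distribution for the next observation is Lomax; its mean is β/(α−1) = 49.79/13.5 = 3.6881.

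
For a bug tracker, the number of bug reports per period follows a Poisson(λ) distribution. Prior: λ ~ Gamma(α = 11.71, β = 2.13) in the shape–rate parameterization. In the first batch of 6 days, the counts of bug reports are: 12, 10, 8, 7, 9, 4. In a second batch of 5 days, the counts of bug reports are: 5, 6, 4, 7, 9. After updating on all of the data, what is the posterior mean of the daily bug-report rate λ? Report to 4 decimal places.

With a Gamma(shape α, rate β) prior, the Poisson likelihood is conjugate: the posterior is Gamma(α + ΣXᵢ, β + n).
Batch 1: sum of counts S = 50 over n = 6 days.
After batch 1: Gamma(α+S, β+n) = Gamma(11.71+50, 2.13+6) = Gamma(61.71, 8.13).
Batch 2: sum of counts S = 31 over n = 5 days.
After batch 2: Gamma(α+S, β+n) = Gamma(61.71+31, 8.13+5) = Gamma(92.71, 13.13).
Posterior mean = α/β = 92.71/13.13 = 7.0609.

7.0609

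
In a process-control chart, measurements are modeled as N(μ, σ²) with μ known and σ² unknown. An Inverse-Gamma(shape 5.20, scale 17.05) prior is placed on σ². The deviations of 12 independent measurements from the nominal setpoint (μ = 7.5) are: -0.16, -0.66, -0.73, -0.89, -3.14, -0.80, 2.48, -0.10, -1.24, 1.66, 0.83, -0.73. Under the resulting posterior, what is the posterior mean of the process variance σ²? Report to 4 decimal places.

2.8461

With known mean μ and an Inverse-Gamma(α, β) prior on σ², the Normal likelihood is conjugate: posterior is Inv-Gamma(α + n/2, β + Σ(xᵢ−μ)²/2).
Σ(xᵢ−μ)² = (-0.16)² + (-0.66)² + (-0.73)² + (-0.89)² + (-3.14)² + (-0.80)² + (2.48)² + (-0.10)² + (-1.24)² + (1.66)² + (0.83)² + (-0.73)² = 23.9612.
Posterior: Inv-Gamma(5.20 + 12/2, 17.05 + 23.9612/2) = Inv-Gamma(11.20, 29.03060).
E[σ²|data] = β/(α−1) = 29.03060/10.20 = 2.8461.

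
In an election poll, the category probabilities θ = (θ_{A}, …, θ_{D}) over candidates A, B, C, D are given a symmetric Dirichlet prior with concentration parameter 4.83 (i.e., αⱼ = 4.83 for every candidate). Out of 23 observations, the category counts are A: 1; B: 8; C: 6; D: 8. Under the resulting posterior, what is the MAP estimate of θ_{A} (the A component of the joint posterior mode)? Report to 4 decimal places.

0.1260

The Dirichlet prior is conjugate to the Multinomial likelihood: each posterior αⱼ = prior αⱼ + observed count nⱼ.
Posterior concentration: (5.83, 12.83, 10.83, 12.83), total = 42.32.
Joint mode component: (α_{A}−1)/(Σα−K) = 4.83/38.32 = 0.1260.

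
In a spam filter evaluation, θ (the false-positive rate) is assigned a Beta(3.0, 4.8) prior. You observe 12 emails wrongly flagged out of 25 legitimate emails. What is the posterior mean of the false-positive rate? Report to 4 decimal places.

The Beta prior is conjugate to a Binomial/Bernoulli likelihood; the update adds successes to α and failures to β.
Posterior: Beta(α+k, β+n−k) = Beta(3.0+12, 4.8+13) = Beta(15.0, 17.8).
Posterior mean = α/(α+β) = 15.0/32.8 = 0.4573.

0.4573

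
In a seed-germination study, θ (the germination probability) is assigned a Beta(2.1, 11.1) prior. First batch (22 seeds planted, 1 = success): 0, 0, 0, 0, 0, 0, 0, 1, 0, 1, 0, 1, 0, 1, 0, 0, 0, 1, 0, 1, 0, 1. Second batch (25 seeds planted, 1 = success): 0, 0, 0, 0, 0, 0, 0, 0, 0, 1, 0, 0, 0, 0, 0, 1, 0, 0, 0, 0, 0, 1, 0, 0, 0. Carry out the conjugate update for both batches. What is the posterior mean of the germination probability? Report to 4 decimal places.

The Beta prior is conjugate to a Binomial/Bernoulli likelihood; the update adds successes to α and failures to β.
After batch 1: Beta(2.1+7, 11.1+15) = Beta(9.1, 26.1).
After batch 2: Beta(9.1+3, 26.1+22) = Beta(12.1, 48.1).
Posterior mean = α/(α+β) = 12.1/60.2 = 0.2010.

0.2010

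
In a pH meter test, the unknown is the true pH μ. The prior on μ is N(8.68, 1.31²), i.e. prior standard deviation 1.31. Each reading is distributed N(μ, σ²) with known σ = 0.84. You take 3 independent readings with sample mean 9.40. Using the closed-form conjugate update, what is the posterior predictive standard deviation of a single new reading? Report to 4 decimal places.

For Normal data with known variance σ², a Normal(μ₀, σ₀²) prior on μ is conjugate. Posterior precision = 1/σ₀² + n/σ²; posterior mean is the precision-weighted average of μ₀ and x̄.
σ₀² = 1.31² = 1.7161, σ² = 0.84² = 0.7056; σ² + n·σ₀² = 0.7056 + 3·1.7161 = 5.8539.
Posterior precision = 1/σ₀² + n/σ² = 1/1.7161 + 3/0.7056 = (σ² + n·σ₀²)/(σ₀²σ²) = 5.8539/(1.7161·0.7056); posterior variance σₙ² = σ₀²σ²/(σ² + n·σ₀²) = 1.7161·0.7056/5.8539 = 0.206850.
Predictive variance for one new observation = σₙ² + σ² = 1.7161·0.7056/5.8539 + 0.7056 = σ²·(σ₀² + 5.8539)/5.8539 = 0.7056·7.57/5.8539 = 0.912450; SD = √(0.7056·7.57/5.8539) = 0.9552.

0.9552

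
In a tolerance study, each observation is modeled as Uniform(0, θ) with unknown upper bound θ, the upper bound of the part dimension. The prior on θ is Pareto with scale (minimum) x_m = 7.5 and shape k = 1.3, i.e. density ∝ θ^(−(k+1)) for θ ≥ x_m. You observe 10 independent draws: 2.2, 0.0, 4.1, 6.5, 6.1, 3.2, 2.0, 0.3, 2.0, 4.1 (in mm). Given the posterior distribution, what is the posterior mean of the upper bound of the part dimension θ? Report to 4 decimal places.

A Pareto(scale x_m, shape k) prior on the upper bound θ of Uniform(0, θ) is conjugate: posterior is Pareto(max(x_m, max xᵢ), k + n).
Sample maximum = 6.5; prior scale x_m = 7.5 → posterior scale = max = 7.5.
Posterior shape = 1.3 + 10 = 11.3.
E[θ|data] = k·x_m/(k−1) = 11.3·7.5/10.3 = 8.2282.

8.2282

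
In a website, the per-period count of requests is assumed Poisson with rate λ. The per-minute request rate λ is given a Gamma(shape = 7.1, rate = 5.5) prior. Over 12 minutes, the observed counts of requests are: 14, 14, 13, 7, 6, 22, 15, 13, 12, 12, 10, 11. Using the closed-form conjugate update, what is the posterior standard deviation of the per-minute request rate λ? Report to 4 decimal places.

With a Gamma(shape α, rate β) prior, the Poisson likelihood is conjugate: the posterior is Gamma(α + ΣXᵢ, β + n).
Sum of counts S = 149 over n = 12 minutes.
Posterior: Gamma(α+S, β+n) = Gamma(7.1+149, 5.5+12) = Gamma(156.1, 17.5).
SD = √α/β = √156.1/17.5 = 0.7139.

0.7139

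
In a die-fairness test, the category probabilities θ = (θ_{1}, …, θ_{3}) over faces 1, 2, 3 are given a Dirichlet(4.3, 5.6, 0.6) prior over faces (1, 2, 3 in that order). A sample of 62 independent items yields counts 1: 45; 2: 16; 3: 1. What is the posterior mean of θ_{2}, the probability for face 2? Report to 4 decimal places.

0.2979

The Dirichlet prior is conjugate to the Multinomial likelihood: each posterior αⱼ = prior αⱼ + observed count nⱼ.
Posterior concentration: (49.3, 21.6, 1.6), total = 72.5.
E[θ_{2}|data] = α_{2}/Σα = 21.6/72.5 = 0.2979.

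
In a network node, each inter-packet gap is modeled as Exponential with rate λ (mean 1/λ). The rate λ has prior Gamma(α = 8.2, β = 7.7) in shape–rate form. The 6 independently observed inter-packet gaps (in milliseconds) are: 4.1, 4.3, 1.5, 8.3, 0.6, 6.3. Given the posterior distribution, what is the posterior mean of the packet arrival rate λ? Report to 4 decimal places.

With a Gamma(shape α, rate β) prior on the exponential rate λ, the posterior after n observations with total T = Σxᵢ is Gamma(α+n, β+T).
Sum of observations T = 25.1 milliseconds; n = 6.
Posterior: Gamma(8.2+6, 7.7+25.1) = Gamma(14.2, 32.8).
Posterior mean of λ = α/β = 14.2/32.8 = 0.4329.

0.4329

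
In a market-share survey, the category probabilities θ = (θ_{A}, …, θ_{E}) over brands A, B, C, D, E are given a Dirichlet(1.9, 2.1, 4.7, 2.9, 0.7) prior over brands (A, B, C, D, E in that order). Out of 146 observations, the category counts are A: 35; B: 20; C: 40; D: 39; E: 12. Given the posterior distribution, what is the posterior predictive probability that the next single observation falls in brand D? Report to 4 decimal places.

The Dirichlet prior is conjugate to the Multinomial likelihood: each posterior αⱼ = prior αⱼ + observed count nⱼ.
Posterior concentration: (36.9, 22.1, 44.7, 41.9, 12.7), total = 158.3.
P(next = D | data) = α_{D}/Σα = 0.2647.

0.2647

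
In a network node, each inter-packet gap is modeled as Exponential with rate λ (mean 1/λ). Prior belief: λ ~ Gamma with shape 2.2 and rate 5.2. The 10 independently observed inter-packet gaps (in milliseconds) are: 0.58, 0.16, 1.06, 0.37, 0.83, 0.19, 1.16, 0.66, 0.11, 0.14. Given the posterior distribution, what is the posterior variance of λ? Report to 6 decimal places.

With a Gamma(shape α, rate β) prior on the exponential rate λ, the posterior after n observations with total T = Σxᵢ is Gamma(α+n, β+T).
Sum of observations T = 5.26 milliseconds; n = 10.
Posterior: Gamma(2.2+10, 5.2+5.26) = Gamma(12.2, 10.46).
Var = α/β² = 0.111506.

0.111506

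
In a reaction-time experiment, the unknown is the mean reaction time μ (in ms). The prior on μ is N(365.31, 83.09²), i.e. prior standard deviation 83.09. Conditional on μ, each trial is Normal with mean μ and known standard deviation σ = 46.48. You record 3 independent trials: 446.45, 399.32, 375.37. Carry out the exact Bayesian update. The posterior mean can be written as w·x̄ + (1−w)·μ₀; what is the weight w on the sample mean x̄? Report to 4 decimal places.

0.9055

For Normal data with known variance σ², a Normal(μ₀, σ₀²) prior on μ is conjugate. Posterior precision = 1/σ₀² + n/σ²; posterior mean is the precision-weighted average of μ₀ and x̄.
σ₀² = 83.09² = 6903.9481, σ² = 46.48² = 2160.3904. Prior precision 1/σ₀² = 1/6903.9481; data precision n/σ² = 3/2160.3904.
w = (n/σ²)/(1/σ₀² + n/σ²) = n·σ₀²/(σ² + n·σ₀²) = 3·6903.9481/(2160.3904 + 3·6903.9481) = 20711.8443/22872.2347 = 0.9055.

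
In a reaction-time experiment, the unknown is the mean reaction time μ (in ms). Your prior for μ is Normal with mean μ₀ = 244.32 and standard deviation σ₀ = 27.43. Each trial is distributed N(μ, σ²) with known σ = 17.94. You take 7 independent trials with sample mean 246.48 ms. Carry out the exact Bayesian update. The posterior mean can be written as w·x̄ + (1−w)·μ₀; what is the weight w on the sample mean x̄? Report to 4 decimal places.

0.9424

For Normal data with known variance σ², a Normal(μ₀, σ₀²) prior on μ is conjugate. Posterior precision = 1/σ₀² + n/σ²; posterior mean is the precision-weighted average of μ₀ and x̄.
σ₀² = 27.43² = 752.4049, σ² = 17.94² = 321.8436. Prior precision 1/σ₀² = 1/752.4049; data precision n/σ² = 7/321.8436.
w = (n/σ²)/(1/σ₀² + n/σ²) = n·σ₀²/(σ² + n·σ₀²) = 7·752.4049/(321.8436 + 7·752.4049) = 5266.8343/5588.6779 = 0.9424.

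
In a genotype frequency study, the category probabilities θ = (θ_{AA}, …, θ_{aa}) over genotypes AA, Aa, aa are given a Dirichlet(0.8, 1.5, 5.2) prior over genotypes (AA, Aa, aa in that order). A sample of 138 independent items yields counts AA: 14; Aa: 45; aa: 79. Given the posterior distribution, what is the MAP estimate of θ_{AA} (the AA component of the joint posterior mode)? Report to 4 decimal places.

0.0968

The Dirichlet prior is conjugate to the Multinomial likelihood: each posterior αⱼ = prior αⱼ + observed count nⱼ.
Posterior concentration: (14.8, 46.5, 84.2), total = 145.5.
Joint mode component: (α_{AA}−1)/(Σα−K) = 13.8/142.5 = 0.0968.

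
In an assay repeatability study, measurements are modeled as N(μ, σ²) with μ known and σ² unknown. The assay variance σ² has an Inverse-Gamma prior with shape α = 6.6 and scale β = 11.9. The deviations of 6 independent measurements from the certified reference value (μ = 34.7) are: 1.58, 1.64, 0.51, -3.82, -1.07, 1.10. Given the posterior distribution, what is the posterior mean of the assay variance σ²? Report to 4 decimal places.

2.6857

With known mean μ and an Inverse-Gamma(α, β) prior on σ², the Normal likelihood is conjugate: posterior is Inv-Gamma(α + n/2, β + Σ(xᵢ−μ)²/2).
Σ(xᵢ−μ)² = (1.58)² + (1.64)² + (0.51)² + (-3.82)² + (-1.07)² + (1.10)² = 22.3934.
Posterior: Inv-Gamma(6.6 + 6/2, 11.9 + 22.3934/2) = Inv-Gamma(9.60, 23.09670).
E[σ²|data] = β/(α−1) = 23.09670/8.60 = 2.6857.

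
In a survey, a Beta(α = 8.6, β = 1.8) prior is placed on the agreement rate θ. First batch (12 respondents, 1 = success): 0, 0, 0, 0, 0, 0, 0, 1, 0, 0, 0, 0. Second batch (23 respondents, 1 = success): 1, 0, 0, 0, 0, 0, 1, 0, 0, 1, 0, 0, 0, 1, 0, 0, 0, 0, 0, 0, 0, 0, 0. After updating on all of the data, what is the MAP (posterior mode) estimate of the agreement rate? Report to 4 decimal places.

0.2903

The Beta prior is conjugate to a Binomial/Bernoulli likelihood; the update adds successes to α and failures to β.
After batch 1: Beta(8.6+1, 1.8+11) = Beta(9.6, 12.8).
After batch 2: Beta(9.6+4, 12.8+19) = Beta(13.6, 31.8).
Mode of Beta(a,b) for a,b>1 is (a−1)/(a+b−2) = 12.6/43.4 = 0.2903.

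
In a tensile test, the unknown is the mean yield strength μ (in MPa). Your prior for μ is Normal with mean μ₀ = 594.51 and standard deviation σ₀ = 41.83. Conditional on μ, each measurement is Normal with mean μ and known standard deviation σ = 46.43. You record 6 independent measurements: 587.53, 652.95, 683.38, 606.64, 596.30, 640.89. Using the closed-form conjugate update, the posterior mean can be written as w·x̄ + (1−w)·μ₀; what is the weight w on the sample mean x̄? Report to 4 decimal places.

For Normal data with known variance σ², a Normal(μ₀, σ₀²) prior on μ is conjugate. Posterior precision = 1/σ₀² + n/σ²; posterior mean is the precision-weighted average of μ₀ and x̄.
σ₀² = 41.83² = 1749.7489, σ² = 46.43² = 2155.7449. Prior precision 1/σ₀² = 1/1749.7489; data precision n/σ² = 6/2155.7449.
w = (n/σ²)/(1/σ₀² + n/σ²) = n·σ₀²/(σ² + n·σ₀²) = 6·1749.7489/(2155.7449 + 6·1749.7489) = 10498.4934/12654.2383 = 0.8296.

0.8296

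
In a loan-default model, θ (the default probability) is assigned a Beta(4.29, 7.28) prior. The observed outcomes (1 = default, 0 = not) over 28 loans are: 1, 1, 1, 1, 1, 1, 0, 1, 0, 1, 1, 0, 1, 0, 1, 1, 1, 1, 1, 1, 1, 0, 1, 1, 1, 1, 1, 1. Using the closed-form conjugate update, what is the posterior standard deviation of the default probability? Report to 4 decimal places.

0.0726

The Beta prior is conjugate to a Binomial/Bernoulli likelihood; the update adds successes to α and failures to β.
Posterior: Beta(α+k, β+n−k) = Beta(4.29+23, 7.28+5) = Beta(27.29, 12.28).
Var = αβ/((α+β)²(α+β+1)) = 27.29·12.28/(39.57²·40.57) = 0.00527551; SD = √0.00527551 = 0.0726.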